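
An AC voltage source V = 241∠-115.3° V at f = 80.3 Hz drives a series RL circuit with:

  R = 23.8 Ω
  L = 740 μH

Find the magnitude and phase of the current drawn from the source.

Step 1 — Angular frequency: ω = 2π·f = 2π·80.3 = 504.5 rad/s.
Step 2 — Component impedances:
  R: Z = R = 23.8 Ω
  L: Z = jωL = j·504.5·0.00074 = 0 + j0.3734 Ω
Step 3 — Series combination: Z_total = R + L = 23.8 + j0.3734 Ω = 23.8∠0.9° Ω.
Step 4 — Source phasor: V = 241∠-115.3° V = -103 - j217.9 V.
Step 5 — Ohm's law: I = V / Z_total = (-103 - j217.9) / (23.8 + j0.3734) = -4.47 - j9.085 A.
Step 6 — Convert to polar: |I| = 10.12 A, ∠I = -116.2°.

I = 10.12∠-116.2° A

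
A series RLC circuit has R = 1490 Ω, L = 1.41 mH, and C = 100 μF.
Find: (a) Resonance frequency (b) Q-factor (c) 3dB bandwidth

Step 1 — Resonance: ω₀ = 1/√(LC) = 1/√(0.00141·0.0001) = 2663 rad/s.
Step 2 — f₀ = ω₀/(2π) = 423.8 Hz.
Step 3 — Series Q: Q = ω₀L/R = 2663·0.00141/1490 = 0.00252.
Step 4 — Bandwidth: Δω = ω₀/Q = 1.057e+06 rad/s; BW = Δω/(2π) = 1.682e+05 Hz.

(a) f₀ = 423.8 Hz  (b) Q = 0.00252  (c) BW = 1.682e+05 Hz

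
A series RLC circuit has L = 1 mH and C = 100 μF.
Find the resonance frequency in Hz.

Step 1 — Resonance condition Im(Z)=0 gives ω₀ = 1/√(LC).
Step 2 — ω₀ = 1/√(0.001·0.0001) = 3162 rad/s.
Step 3 — f₀ = ω₀/(2π) = 503.3 Hz.

f₀ = 503.3 Hz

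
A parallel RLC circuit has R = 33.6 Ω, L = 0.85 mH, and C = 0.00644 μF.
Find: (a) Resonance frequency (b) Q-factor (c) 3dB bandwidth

Step 1 — Resonance: ω₀ = 1/√(LC) = 1/√(0.00085·6.44e-09) = 4.274e+05 rad/s.
Step 2 — f₀ = ω₀/(2π) = 6.802e+04 Hz.
Step 3 — Parallel Q: Q = R/(ω₀L) = 33.6/(4.274e+05·0.00085) = 0.09249.
Step 4 — Bandwidth: Δω = ω₀/Q = 4.621e+06 rad/s; BW = Δω/(2π) = 7.355e+05 Hz.

(a) f₀ = 6.802e+04 Hz  (b) Q = 0.09249  (c) BW = 7.355e+05 Hz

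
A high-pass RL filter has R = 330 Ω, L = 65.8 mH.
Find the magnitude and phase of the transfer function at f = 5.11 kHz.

Step 1 — Angular frequency: ω = 2π·5110 = 3.211e+04 rad/s.
Step 2 — Transfer function: H(jω) = jωL/(R + jωL).
Step 3 — Numerator jωL = j·2113; denominator R + jωL = 330 + j2113.
Step 4 — H = 0.9762 + j0.1525.
Step 5 — Magnitude: |H| = 0.988 (-0.1 dB); phase: φ = 8.9°.

|H| = 0.988 (-0.1 dB), φ = 8.9°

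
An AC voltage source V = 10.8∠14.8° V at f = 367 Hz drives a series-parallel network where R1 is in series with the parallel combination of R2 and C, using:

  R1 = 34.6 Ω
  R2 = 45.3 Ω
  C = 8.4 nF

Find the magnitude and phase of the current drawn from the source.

Step 1 — Angular frequency: ω = 2π·f = 2π·367 = 2306 rad/s.
Step 2 — Component impedances:
  R1: Z = R = 34.6 Ω
  R2: Z = R = 45.3 Ω
  C: Z = 1/(jωC) = -j/(ω·C) = 0 - j5.163e+04 Ω
Step 3 — Parallel branch: R2 || C = 1/(1/R2 + 1/C) = 45.3 - j0.03975 Ω.
Step 4 — Series with R1: Z_total = R1 + (R2 || C) = 79.9 - j0.03975 Ω = 79.9∠-0.0° Ω.
Step 5 — Source phasor: V = 10.8∠14.8° V = 10.44 + j2.759 V.
Step 6 — Ohm's law: I = V / Z_total = (10.44 + j2.759) / (79.9 - j0.03975) = 0.1307 + j0.03459 A.
Step 7 — Convert to polar: |I| = 0.1352 A, ∠I = 14.8°.

I = 0.1352∠14.8° A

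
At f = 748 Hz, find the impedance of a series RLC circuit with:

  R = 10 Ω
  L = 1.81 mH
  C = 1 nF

Step 1 — Angular frequency: ω = 2π·f = 2π·748 = 4700 rad/s.
Step 2 — Component impedances:
  R: Z = R = 10 Ω
  L: Z = jωL = j·4700·0.00181 = 0 + j8.507 Ω
  C: Z = 1/(jωC) = -j/(ω·C) = 0 - j2.128e+05 Ω
Step 3 — Series combination: Z_total = R + L + C = 10 - j2.128e+05 Ω = 2.128e+05∠-90.0° Ω.

Z = 10 - j2.128e+05 Ω = 2.128e+05∠-90.0° Ω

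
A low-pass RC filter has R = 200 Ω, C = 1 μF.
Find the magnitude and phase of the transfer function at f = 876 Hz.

Step 1 — Angular frequency: ω = 2π·876 = 5504 rad/s.
Step 2 — Transfer function: H(jω) = 1/(1 + jωRC).
Step 3 — Denominator: 1 + jωRC = 1 + j·5504·200·1e-06 = 1 + j1.101.
Step 4 — H = 0.4521 - j0.4977.
Step 5 — Magnitude: |H| = 0.6724 (-3.4 dB); phase: φ = -47.7°.

|H| = 0.6724 (-3.4 dB), φ = -47.7°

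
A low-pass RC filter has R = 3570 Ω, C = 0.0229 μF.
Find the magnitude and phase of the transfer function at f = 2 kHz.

Step 1 — Angular frequency: ω = 2π·2000 = 1.257e+04 rad/s.
Step 2 — Transfer function: H(jω) = 1/(1 + jωRC).
Step 3 — Denominator: 1 + jωRC = 1 + j·1.257e+04·3570·2.29e-08 = 1 + j1.027.
Step 4 — H = 0.4865 - j0.4998.
Step 5 — Magnitude: |H| = 0.6975 (-3.1 dB); phase: φ = -45.8°.

|H| = 0.6975 (-3.1 dB), φ = -45.8°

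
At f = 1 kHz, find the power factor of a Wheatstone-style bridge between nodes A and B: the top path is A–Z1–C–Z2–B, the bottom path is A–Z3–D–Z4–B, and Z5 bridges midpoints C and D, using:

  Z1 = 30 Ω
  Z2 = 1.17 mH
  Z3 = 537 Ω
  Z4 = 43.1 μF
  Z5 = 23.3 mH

Step 1 — Angular frequency: ω = 2π·f = 2π·1000 = 6283 rad/s.
Step 2 — Component impedances:
  Z1: Z = R = 30 Ω
  Z2: Z = jωL = j·6283·0.00117 = 0 + j7.351 Ω
  Z3: Z = R = 537 Ω
  Z4: Z = 1/(jωC) = -j/(ω·C) = 0 - j3.693 Ω
  Z5: Z = jωL = j·6283·0.0233 = 0 + j146.4 Ω
Step 3 — Bridge requires nodal analysis (the Z5 bridge couples midpoints C and D, so the two paths cannot be reduced to a simple series/parallel combination). Setting node B to ground and injecting 1 A at node A, the 3-node admittance system at A, C, D solves to V_A = Z_AB = 28.5 + j6.242 Ω = 29.17∠12.4° Ω.
Step 4 — Power factor: PF = cos(φ) = Re(Z)/|Z| = 28.4987/29.1742 = 0.9768.
Step 5 — Type: Im(Z) = 6.242 ⇒ lagging (phase φ = 12.4°).

PF = 0.9768 (lagging, φ = 12.4°)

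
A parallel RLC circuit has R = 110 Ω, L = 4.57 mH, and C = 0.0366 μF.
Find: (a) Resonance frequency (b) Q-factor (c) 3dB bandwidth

Step 1 — Resonance: ω₀ = 1/√(LC) = 1/√(0.00457·3.66e-08) = 7.732e+04 rad/s.
Step 2 — f₀ = ω₀/(2π) = 1.231e+04 Hz.
Step 3 — Parallel Q: Q = R/(ω₀L) = 110/(7.732e+04·0.00457) = 0.3113.
Step 4 — Bandwidth: Δω = ω₀/Q = 2.484e+05 rad/s; BW = Δω/(2π) = 3.953e+04 Hz.

(a) f₀ = 1.231e+04 Hz  (b) Q = 0.3113  (c) BW = 3.953e+04 Hz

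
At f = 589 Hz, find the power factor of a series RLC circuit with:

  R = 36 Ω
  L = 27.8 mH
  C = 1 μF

Step 1 — Angular frequency: ω = 2π·f = 2π·589 = 3701 rad/s.
Step 2 — Component impedances:
  R: Z = R = 36 Ω
  L: Z = jωL = j·3701·0.0278 = 0 + j102.9 Ω
  C: Z = 1/(jωC) = -j/(ω·C) = 0 - j270.2 Ω
Step 3 — Series combination: Z_total = R + L + C = 36 - j167.3 Ω = 171.2∠-77.9° Ω.
Step 4 — Power factor: PF = cos(φ) = Re(Z)/|Z| = 36/171.2 = 0.2103.
Step 5 — Type: Im(Z) = -167.3 ⇒ leading (phase φ = -77.9°).

PF = 0.2103 (leading, φ = -77.9°)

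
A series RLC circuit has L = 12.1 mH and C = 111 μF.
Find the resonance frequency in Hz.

Step 1 — Resonance condition Im(Z)=0 gives ω₀ = 1/√(LC).
Step 2 — ω₀ = 1/√(0.0121·0.000111) = 862.9 rad/s.
Step 3 — f₀ = ω₀/(2π) = 137.3 Hz.

f₀ = 137.3 Hz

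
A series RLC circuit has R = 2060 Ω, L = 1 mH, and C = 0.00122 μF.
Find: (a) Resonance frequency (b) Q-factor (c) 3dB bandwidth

Step 1 — Resonance condition Im(Z)=0 gives ω₀ = 1/√(LC).
Step 2 — ω₀ = 1/√(0.001·1.22e-09) = 9.054e+05 rad/s.
Step 3 — f₀ = ω₀/(2π) = 1.441e+05 Hz.
Step 4 — Series Q: Q = ω₀L/R = 9.054e+05·0.001/2060 = 0.4395.
Step 5 — 3dB bandwidth: Δω = ω₀/Q = 2.06e+06 rad/s; BW = Δω/(2π) = 3.279e+05 Hz.

(a) f₀ = 1.441e+05 Hz  (b) Q = 0.4395  (c) BW = 3.279e+05 Hz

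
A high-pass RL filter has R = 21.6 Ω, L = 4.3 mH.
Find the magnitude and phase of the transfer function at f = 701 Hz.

Step 1 — Angular frequency: ω = 2π·701 = 4405 rad/s.
Step 2 — Transfer function: H(jω) = jωL/(R + jωL).
Step 3 — Numerator jωL = j·18.94; denominator R + jωL = 21.6 + j18.94.
Step 4 — H = 0.4347 + j0.4957.
Step 5 — Magnitude: |H| = 0.6593 (-3.6 dB); phase: φ = 48.8°.

|H| = 0.6593 (-3.6 dB), φ = 48.8°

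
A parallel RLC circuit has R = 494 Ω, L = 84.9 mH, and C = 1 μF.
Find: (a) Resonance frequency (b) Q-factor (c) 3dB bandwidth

Step 1 — Resonance: ω₀ = 1/√(LC) = 1/√(0.0849·1e-06) = 3432 rad/s.
Step 2 — f₀ = ω₀/(2π) = 546.2 Hz.
Step 3 — Parallel Q: Q = R/(ω₀L) = 494/(3432·0.0849) = 1.695.
Step 4 — Bandwidth: Δω = ω₀/Q = 2024 rad/s; BW = Δω/(2π) = 322.2 Hz.

(a) f₀ = 546.2 Hz  (b) Q = 1.695  (c) BW = 322.2 Hz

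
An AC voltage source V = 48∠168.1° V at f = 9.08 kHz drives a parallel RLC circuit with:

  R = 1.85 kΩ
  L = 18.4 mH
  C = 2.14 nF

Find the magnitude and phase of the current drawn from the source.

Step 1 — Angular frequency: ω = 2π·f = 2π·9080 = 5.705e+04 rad/s.
Step 2 — Component impedances:
  R: Z = R = 1850 Ω
  L: Z = jωL = j·5.705e+04·0.0184 = 0 + j1050 Ω
  C: Z = 1/(jωC) = -j/(ω·C) = 0 - j8191 Ω
Step 3 — Parallel combination: 1/Z_total = 1/R + 1/L + 1/C; Z_total = 550.5 + j845.8 Ω = 1009∠56.9° Ω.
Step 4 — Source phasor: V = 48∠168.1° V = -46.97 + j9.898 V.
Step 5 — Ohm's law: I = V / Z_total = (-46.97 + j9.898) / (550.5 + j845.8) = -0.01717 + j0.04436 A.
Step 6 — Convert to polar: |I| = 0.04756 A, ∠I = 111.2°.

I = 0.04756∠111.2° A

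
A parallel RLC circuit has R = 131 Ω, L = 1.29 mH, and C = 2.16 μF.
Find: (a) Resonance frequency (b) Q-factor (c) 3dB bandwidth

Step 1 — Resonance: ω₀ = 1/√(LC) = 1/√(0.00129·2.16e-06) = 1.894e+04 rad/s.
Step 2 — f₀ = ω₀/(2π) = 3015 Hz.
Step 3 — Parallel Q: Q = R/(ω₀L) = 131/(1.894e+04·0.00129) = 5.36.
Step 4 — Bandwidth: Δω = ω₀/Q = 3534 rad/s; BW = Δω/(2π) = 562.5 Hz.

(a) f₀ = 3015 Hz  (b) Q = 5.36  (c) BW = 562.5 Hz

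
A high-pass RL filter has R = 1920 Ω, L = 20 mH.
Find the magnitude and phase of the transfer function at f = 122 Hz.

Step 1 — Angular frequency: ω = 2π·122 = 766.5 rad/s.
Step 2 — Transfer function: H(jω) = jωL/(R + jωL).
Step 3 — Numerator jωL = j·15.33; denominator R + jωL = 1920 + j15.33.
Step 4 — H = 6.375e-05 + j0.007984.
Step 5 — Magnitude: |H| = 0.007985 (-42.0 dB); phase: φ = 89.5°.

|H| = 0.007985 (-42.0 dB), φ = 89.5°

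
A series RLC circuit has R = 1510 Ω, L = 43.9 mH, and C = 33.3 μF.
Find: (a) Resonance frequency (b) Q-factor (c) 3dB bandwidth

Step 1 — Resonance condition Im(Z)=0 gives ω₀ = 1/√(LC).
Step 2 — ω₀ = 1/√(0.0439·3.33e-05) = 827.1 rad/s.
Step 3 — f₀ = ω₀/(2π) = 131.6 Hz.
Step 4 — Series Q: Q = ω₀L/R = 827.1·0.0439/1510 = 0.02405.
Step 5 — 3dB bandwidth: Δω = ω₀/Q = 3.44e+04 rad/s; BW = Δω/(2π) = 5474 Hz.

(a) f₀ = 131.6 Hz  (b) Q = 0.02405  (c) BW = 5474 Hz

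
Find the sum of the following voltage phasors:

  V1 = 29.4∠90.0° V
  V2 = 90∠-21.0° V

Step 1 — Convert each phasor to rectangular form:
  V1 = 29.4·(cos(90.0°) + j·sin(90.0°)) = 0 + j29.4 V
  V2 = 90·(cos(-21.0°) + j·sin(-21.0°)) = 84.02 - j32.25 V
Step 2 — Sum components: V_total = 84.02 - j2.853 V.
Step 3 — Convert to polar: |V_total| = 84.07 V, ∠V_total = -1.9°.

V_total = 84.07∠-1.9° V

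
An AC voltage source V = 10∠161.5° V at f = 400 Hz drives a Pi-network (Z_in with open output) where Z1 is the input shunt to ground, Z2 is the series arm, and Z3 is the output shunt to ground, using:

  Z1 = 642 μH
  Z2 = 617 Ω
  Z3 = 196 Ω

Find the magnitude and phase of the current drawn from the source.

Step 1 — Angular frequency: ω = 2π·f = 2π·400 = 2513 rad/s.
Step 2 — Component impedances:
  Z1: Z = jωL = j·2513·0.000642 = 0 + j1.614 Ω
  Z2: Z = R = 617 Ω
  Z3: Z = R = 196 Ω
Step 3 — With open output, the series arm Z2 and the output shunt Z3 appear in series to ground: Z2 + Z3 = 813 Ω.
Step 4 — Parallel with input shunt Z1: Z_in = Z1 || (Z2 + Z3) = 0.003202 + j1.614 Ω = 1.614∠89.9° Ω.
Step 5 — Source phasor: V = 10∠161.5° V = -9.483 + j3.173 V.
Step 6 — Ohm's law: I = V / Z_total = (-9.483 + j3.173) / (0.003202 + j1.614) = 1.955 + j5.881 A.
Step 7 — Convert to polar: |I| = 6.198 A, ∠I = 71.6°.

I = 6.198∠71.6° A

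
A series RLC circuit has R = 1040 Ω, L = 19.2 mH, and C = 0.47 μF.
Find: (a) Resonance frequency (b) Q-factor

Step 1 — Resonance condition Im(Z)=0 gives ω₀ = 1/√(LC).
Step 2 — ω₀ = 1/√(0.0192·4.7e-07) = 1.053e+04 rad/s.
Step 3 — f₀ = ω₀/(2π) = 1675 Hz.
Step 4 — Series Q: Q = ω₀L/R = 1.053e+04·0.0192/1040 = 0.1943.

(a) f₀ = 1675 Hz  (b) Q = 0.1943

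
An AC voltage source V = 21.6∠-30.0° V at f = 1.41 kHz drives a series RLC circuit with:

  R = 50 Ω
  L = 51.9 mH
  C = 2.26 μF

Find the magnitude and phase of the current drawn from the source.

Step 1 — Angular frequency: ω = 2π·f = 2π·1410 = 8859 rad/s.
Step 2 — Component impedances:
  R: Z = R = 50 Ω
  L: Z = jωL = j·8859·0.0519 = 0 + j459.8 Ω
  C: Z = 1/(jωC) = -j/(ω·C) = 0 - j49.95 Ω
Step 3 — Series combination: Z_total = R + L + C = 50 + j409.9 Ω = 412.9∠83.0° Ω.
Step 4 — Source phasor: V = 21.6∠-30.0° V = 18.71 - j10.8 V.
Step 5 — Ohm's law: I = V / Z_total = (18.71 - j10.8) / (50 + j409.9) = -0.02048 - j0.04814 A.
Step 6 — Convert to polar: |I| = 0.05231 A, ∠I = -113.0°.

I = 0.05231∠-113.0° A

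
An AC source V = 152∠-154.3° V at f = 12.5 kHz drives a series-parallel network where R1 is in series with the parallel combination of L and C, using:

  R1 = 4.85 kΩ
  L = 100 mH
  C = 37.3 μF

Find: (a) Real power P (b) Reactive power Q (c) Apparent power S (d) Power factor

Step 1 — Angular frequency: ω = 2π·f = 2π·1.25e+04 = 7.854e+04 rad/s.
Step 2 — Component impedances:
  R1: Z = R = 4850 Ω
  L: Z = jωL = j·7.854e+04·0.1 = 0 + j7854 Ω
  C: Z = 1/(jωC) = -j/(ω·C) = 0 - j0.3414 Ω
Step 3 — Parallel branch: L || C = 1/(1/L + 1/C) = 0 - j0.3414 Ω.
Step 4 — Series with R1: Z_total = R1 + (L || C) = 4850 - j0.3414 Ω = 4850∠-0.0° Ω.
Step 5 — Source phasor: V = 152∠-154.3° V = -137 - j65.92 V.
Step 6 — Current: I = V / Z = -0.02824 - j0.01359 A = 0.03134∠-154.3° A.
Step 7 — Complex power: S = V·I* = 4.764 - j0.0003353 VA.
Step 8 — Real power: P = Re(S) = 4.764 W.
Step 9 — Reactive power: Q = Im(S) = -0.0003353 VAR.
Step 10 — Apparent power: |S| = 4.764 VA.
Step 11 — Power factor: PF = P/|S| = 1 (leading).

(a) P = 4.764 W  (b) Q = -0.0003353 VAR  (c) S = 4.764 VA  (d) PF = 1 (leading)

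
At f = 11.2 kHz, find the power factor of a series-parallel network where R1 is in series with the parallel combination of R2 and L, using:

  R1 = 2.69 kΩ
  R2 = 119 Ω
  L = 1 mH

Step 1 — Angular frequency: ω = 2π·f = 2π·1.12e+04 = 7.037e+04 rad/s.
Step 2 — Component impedances:
  R1: Z = R = 2690 Ω
  R2: Z = R = 119 Ω
  L: Z = jωL = j·7.037e+04·0.001 = 0 + j70.37 Ω
Step 3 — Parallel branch: R2 || L = 1/(1/R2 + 1/L) = 30.83 + j52.14 Ω.
Step 4 — Series with R1: Z_total = R1 + (R2 || L) = 2721 + j52.14 Ω = 2721∠1.1° Ω.
Step 5 — Power factor: PF = cos(φ) = Re(Z)/|Z| = 2720.8/2721.3 = 0.9998.
Step 6 — Type: Im(Z) = 52.14 ⇒ lagging (phase φ = 1.1°).

PF = 0.9998 (lagging, φ = 1.1°)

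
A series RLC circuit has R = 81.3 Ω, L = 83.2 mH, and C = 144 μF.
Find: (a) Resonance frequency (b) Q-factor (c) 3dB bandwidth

Step 1 — Resonance: ω₀ = 1/√(LC) = 1/√(0.0832·0.000144) = 288.9 rad/s.
Step 2 — f₀ = ω₀/(2π) = 45.98 Hz.
Step 3 — Series Q: Q = ω₀L/R = 288.9·0.0832/81.3 = 0.2957.
Step 4 — Bandwidth: Δω = ω₀/Q = 977.2 rad/s; BW = Δω/(2π) = 155.5 Hz.

(a) f₀ = 45.98 Hz  (b) Q = 0.2957  (c) BW = 155.5 Hz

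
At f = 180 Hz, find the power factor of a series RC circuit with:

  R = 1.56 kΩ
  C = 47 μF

Step 1 — Angular frequency: ω = 2π·f = 2π·180 = 1131 rad/s.
Step 2 — Component impedances:
  R: Z = R = 1560 Ω
  C: Z = 1/(jωC) = -j/(ω·C) = 0 - j18.81 Ω
Step 3 — Series combination: Z_total = R + C = 1560 - j18.81 Ω = 1560∠-0.7° Ω.
Step 4 — Power factor: PF = cos(φ) = Re(Z)/|Z| = 1560/1560.1 = 0.9999.
Step 5 — Type: Im(Z) = -18.81 ⇒ leading (phase φ = -0.7°).

PF = 0.9999 (leading, φ = -0.7°)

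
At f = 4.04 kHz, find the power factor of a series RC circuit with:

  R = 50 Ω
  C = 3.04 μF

Step 1 — Angular frequency: ω = 2π·f = 2π·4040 = 2.538e+04 rad/s.
Step 2 — Component impedances:
  R: Z = R = 50 Ω
  C: Z = 1/(jωC) = -j/(ω·C) = 0 - j12.96 Ω
Step 3 — Series combination: Z_total = R + C = 50 - j12.96 Ω = 51.65∠-14.5° Ω.
Step 4 — Power factor: PF = cos(φ) = Re(Z)/|Z| = 50/51.652 = 0.968.
Step 5 — Type: Im(Z) = -12.96 ⇒ leading (phase φ = -14.5°).

PF = 0.968 (leading, φ = -14.5°)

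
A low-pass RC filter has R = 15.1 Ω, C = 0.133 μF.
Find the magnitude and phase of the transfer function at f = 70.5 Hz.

Step 1 — Angular frequency: ω = 2π·70.5 = 443 rad/s.
Step 2 — Transfer function: H(jω) = 1/(1 + jωRC).
Step 3 — Denominator: 1 + jωRC = 1 + j·443·15.1·1.33e-07 = 1 + j0.0008896.
Step 4 — H = 1 - j0.0008896.
Step 5 — Magnitude: |H| = 1 (-0.0 dB); phase: φ = -0.1°.

|H| = 1 (-0.0 dB), φ = -0.1°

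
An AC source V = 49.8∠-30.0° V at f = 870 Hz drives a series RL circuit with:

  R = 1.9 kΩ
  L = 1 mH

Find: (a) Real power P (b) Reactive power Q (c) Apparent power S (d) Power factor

Step 1 — Angular frequency: ω = 2π·f = 2π·870 = 5466 rad/s.
Step 2 — Component impedances:
  R: Z = R = 1900 Ω
  L: Z = jωL = j·5466·0.001 = 0 + j5.466 Ω
Step 3 — Series combination: Z_total = R + L = 1900 + j5.466 Ω = 1900∠0.2° Ω.
Step 4 — Source phasor: V = 49.8∠-30.0° V = 43.13 - j24.9 V.
Step 5 — Current: I = V / Z = 0.02266 - j0.01317 A = 0.02621∠-30.2° A.
Step 6 — Complex power: S = V·I* = 1.305 + j0.003755 VA.
Step 7 — Real power: P = Re(S) = 1.305 W.
Step 8 — Reactive power: Q = Im(S) = 0.003755 VAR.
Step 9 — Apparent power: |S| = 1.305 VA.
Step 10 — Power factor: PF = P/|S| = 1 (lagging).

(a) P = 1.305 W  (b) Q = 0.003755 VAR  (c) S = 1.305 VA  (d) PF = 1 (lagging)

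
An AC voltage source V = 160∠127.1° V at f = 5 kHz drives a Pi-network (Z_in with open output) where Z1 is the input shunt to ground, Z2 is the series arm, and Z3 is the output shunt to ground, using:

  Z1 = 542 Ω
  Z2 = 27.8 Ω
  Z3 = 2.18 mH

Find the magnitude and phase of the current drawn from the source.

Step 1 — Angular frequency: ω = 2π·f = 2π·5000 = 3.142e+04 rad/s.
Step 2 — Component impedances:
  Z1: Z = R = 542 Ω
  Z2: Z = R = 27.8 Ω
  Z3: Z = jωL = j·3.142e+04·0.00218 = 0 + j68.49 Ω
Step 3 — With open output, the series arm Z2 and the output shunt Z3 appear in series to ground: Z2 + Z3 = 27.8 + j68.49 Ω.
Step 4 — Parallel with input shunt Z1: Z_in = Z1 || (Z2 + Z3) = 33.79 + j61.08 Ω = 69.81∠61.1° Ω.
Step 5 — Source phasor: V = 160∠127.1° V = -96.51 + j127.6 V.
Step 6 — Ohm's law: I = V / Z_total = (-96.51 + j127.6) / (33.79 + j61.08) = 0.9306 + j2.095 A.
Step 7 — Convert to polar: |I| = 2.292 A, ∠I = 66.0°.

I = 2.292∠66.0° A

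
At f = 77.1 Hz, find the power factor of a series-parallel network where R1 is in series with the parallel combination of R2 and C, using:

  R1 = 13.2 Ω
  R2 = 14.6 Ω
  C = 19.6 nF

Step 1 — Angular frequency: ω = 2π·f = 2π·77.1 = 484.4 rad/s.
Step 2 — Component impedances:
  R1: Z = R = 13.2 Ω
  R2: Z = R = 14.6 Ω
  C: Z = 1/(jωC) = -j/(ω·C) = 0 - j1.053e+05 Ω
Step 3 — Parallel branch: R2 || C = 1/(1/R2 + 1/C) = 14.6 - j0.002024 Ω.
Step 4 — Series with R1: Z_total = R1 + (R2 || C) = 27.8 - j0.002024 Ω = 27.8∠-0.0° Ω.
Step 5 — Power factor: PF = cos(φ) = Re(Z)/|Z| = 27.8/27.8 = 1.
Step 6 — Type: Im(Z) = -0.002024 ⇒ leading (phase φ = -0.0°).

PF = 1 (leading, φ = -0.0°)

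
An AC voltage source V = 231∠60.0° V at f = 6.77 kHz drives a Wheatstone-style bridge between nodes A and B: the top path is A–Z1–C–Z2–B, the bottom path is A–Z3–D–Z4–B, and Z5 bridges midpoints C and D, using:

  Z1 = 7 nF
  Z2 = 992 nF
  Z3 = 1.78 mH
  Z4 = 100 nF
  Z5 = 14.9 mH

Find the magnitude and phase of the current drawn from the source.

Step 1 — Angular frequency: ω = 2π·f = 2π·6770 = 4.254e+04 rad/s.
Step 2 — Component impedances:
  Z1: Z = 1/(jωC) = -j/(ω·C) = 0 - j3358 Ω
  Z2: Z = 1/(jωC) = -j/(ω·C) = 0 - j23.7 Ω
  Z3: Z = jωL = j·4.254e+04·0.00178 = 0 + j75.72 Ω
  Z4: Z = 1/(jωC) = -j/(ω·C) = 0 - j235.1 Ω
  Z5: Z = jωL = j·4.254e+04·0.0149 = 0 + j633.8 Ω
Step 3 — Bridge requires nodal analysis (the Z5 bridge couples midpoints C and D, so the two paths cannot be reduced to a simple series/parallel combination). Setting node B to ground and injecting 1 A at node A, the 3-node admittance system at A, C, D solves to V_A = Z_AB = 0 - j278.9 Ω = 278.9∠-90.0° Ω.
Step 4 — Source phasor: V = 231∠60.0° V = 115.5 + j200.1 V.
Step 5 — Ohm's law: I = V / Z_total = (115.5 + j200.1) / (0 - j278.9) = -0.7172 + j0.4141 A.
Step 6 — Convert to polar: |I| = 0.8281 A, ∠I = 150.0°.

I = 0.8281∠150.0° A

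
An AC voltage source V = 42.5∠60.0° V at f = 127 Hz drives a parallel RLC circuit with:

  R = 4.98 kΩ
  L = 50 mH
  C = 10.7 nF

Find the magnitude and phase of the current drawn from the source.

Step 1 — Angular frequency: ω = 2π·f = 2π·127 = 798 rad/s.
Step 2 — Component impedances:
  R: Z = R = 4980 Ω
  L: Z = jωL = j·798·0.05 = 0 + j39.9 Ω
  C: Z = 1/(jωC) = -j/(ω·C) = 0 - j1.171e+05 Ω
Step 3 — Parallel combination: 1/Z_total = 1/R + 1/L + 1/C; Z_total = 0.3198 + j39.91 Ω = 39.91∠89.5° Ω.
Step 4 — Source phasor: V = 42.5∠60.0° V = 21.25 + j36.81 V.
Step 5 — Ohm's law: I = V / Z_total = (21.25 + j36.81) / (0.3198 + j39.91) = 0.9265 - j0.525 A.
Step 6 — Convert to polar: |I| = 1.065 A, ∠I = -29.5°.

I = 1.065∠-29.5° A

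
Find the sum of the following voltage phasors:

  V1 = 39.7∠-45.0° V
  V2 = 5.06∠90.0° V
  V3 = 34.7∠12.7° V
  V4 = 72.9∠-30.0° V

Step 1 — Convert each phasor to rectangular form:
  V1 = 39.7·(cos(-45.0°) + j·sin(-45.0°)) = 28.07 - j28.07 V
  V2 = 5.06·(cos(90.0°) + j·sin(90.0°)) = 0 + j5.06 V
  V3 = 34.7·(cos(12.7°) + j·sin(12.7°)) = 33.85 + j7.629 V
  V4 = 72.9·(cos(-30.0°) + j·sin(-30.0°)) = 63.13 - j36.45 V
Step 2 — Sum components: V_total = 125.1 - j51.83 V.
Step 3 — Convert to polar: |V_total| = 135.4 V, ∠V_total = -22.5°.

V_total = 135.4∠-22.5° V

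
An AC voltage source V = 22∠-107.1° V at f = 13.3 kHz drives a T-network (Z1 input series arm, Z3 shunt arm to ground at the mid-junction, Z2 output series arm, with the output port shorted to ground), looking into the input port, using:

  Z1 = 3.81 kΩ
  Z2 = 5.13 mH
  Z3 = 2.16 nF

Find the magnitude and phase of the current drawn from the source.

Step 1 — Angular frequency: ω = 2π·f = 2π·1.33e+04 = 8.357e+04 rad/s.
Step 2 — Component impedances:
  Z1: Z = R = 3810 Ω
  Z2: Z = jωL = j·8.357e+04·0.00513 = 0 + j428.7 Ω
  Z3: Z = 1/(jωC) = -j/(ω·C) = 0 - j5540 Ω
Step 3 — With the output port shorted to ground, the output series arm Z2 runs from the junction to ground; the shunt arm Z3 also runs from the junction to ground. They appear in parallel: Z3 || Z2 = 0 + j464.7 Ω.
Step 4 — Series with input arm Z1: Z_in = Z1 + (Z3 || Z2) = 3810 + j464.7 Ω = 3838∠7.0° Ω.
Step 5 — Source phasor: V = 22∠-107.1° V = -6.469 - j21.03 V.
Step 6 — Ohm's law: I = V / Z_total = (-6.469 - j21.03) / (3810 + j464.7) = -0.002336 - j0.005234 A.
Step 7 — Convert to polar: |I| = 0.005732 A, ∠I = -114.1°.

I = 0.005732∠-114.1° A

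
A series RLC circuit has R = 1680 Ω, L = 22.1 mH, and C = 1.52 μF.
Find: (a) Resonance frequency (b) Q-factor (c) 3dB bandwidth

Step 1 — Resonance condition Im(Z)=0 gives ω₀ = 1/√(LC).
Step 2 — ω₀ = 1/√(0.0221·1.52e-06) = 5456 rad/s.
Step 3 — f₀ = ω₀/(2π) = 868.4 Hz.
Step 4 — Series Q: Q = ω₀L/R = 5456·0.0221/1680 = 0.07177.
Step 5 — 3dB bandwidth: Δω = ω₀/Q = 7.602e+04 rad/s; BW = Δω/(2π) = 1.21e+04 Hz.

(a) f₀ = 868.4 Hz  (b) Q = 0.07177  (c) BW = 1.21e+04 Hz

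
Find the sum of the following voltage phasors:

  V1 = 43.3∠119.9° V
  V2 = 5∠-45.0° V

Step 1 — Convert each phasor to rectangular form:
  V1 = 43.3·(cos(119.9°) + j·sin(119.9°)) = -21.58 + j37.54 V
  V2 = 5·(cos(-45.0°) + j·sin(-45.0°)) = 3.536 - j3.536 V
Step 2 — Sum components: V_total = -18.05 + j34 V.
Step 3 — Convert to polar: |V_total| = 38.49 V, ∠V_total = 118.0°.

V_total = 38.49∠118.0° V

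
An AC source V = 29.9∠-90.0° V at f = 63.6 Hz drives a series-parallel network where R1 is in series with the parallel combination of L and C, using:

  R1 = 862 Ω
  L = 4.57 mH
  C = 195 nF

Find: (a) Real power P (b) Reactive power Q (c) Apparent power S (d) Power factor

Step 1 — Angular frequency: ω = 2π·f = 2π·63.6 = 399.6 rad/s.
Step 2 — Component impedances:
  R1: Z = R = 862 Ω
  L: Z = jωL = j·399.6·0.00457 = 0 + j1.826 Ω
  C: Z = 1/(jωC) = -j/(ω·C) = 0 - j1.283e+04 Ω
Step 3 — Parallel branch: L || C = 1/(1/L + 1/C) = 0 + j1.826 Ω.
Step 4 — Series with R1: Z_total = R1 + (L || C) = 862 + j1.826 Ω = 862∠0.1° Ω.
Step 5 — Source phasor: V = 29.9∠-90.0° V = 0 - j29.9 V.
Step 6 — Current: I = V / Z = -7.35e-05 - j0.03469 A = 0.03469∠-90.1° A.
Step 7 — Complex power: S = V·I* = 1.037 + j0.002198 VA.
Step 8 — Real power: P = Re(S) = 1.037 W.
Step 9 — Reactive power: Q = Im(S) = 0.002198 VAR.
Step 10 — Apparent power: |S| = 1.037 VA.
Step 11 — Power factor: PF = P/|S| = 1 (lagging).

(a) P = 1.037 W  (b) Q = 0.002198 VAR  (c) S = 1.037 VA  (d) PF = 1 (lagging)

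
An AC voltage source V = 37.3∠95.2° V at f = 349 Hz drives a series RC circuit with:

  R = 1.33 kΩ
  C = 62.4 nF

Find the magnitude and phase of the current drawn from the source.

Step 1 — Angular frequency: ω = 2π·f = 2π·349 = 2193 rad/s.
Step 2 — Component impedances:
  R: Z = R = 1330 Ω
  C: Z = 1/(jωC) = -j/(ω·C) = 0 - j7308 Ω
Step 3 — Series combination: Z_total = R + C = 1330 - j7308 Ω = 7428∠-79.7° Ω.
Step 4 — Source phasor: V = 37.3∠95.2° V = -3.381 + j37.15 V.
Step 5 — Ohm's law: I = V / Z_total = (-3.381 + j37.15) / (1330 - j7308) = -0.005001 + j0.0004476 A.
Step 6 — Convert to polar: |I| = 0.005021 A, ∠I = 174.9°.

I = 0.005021∠174.9° A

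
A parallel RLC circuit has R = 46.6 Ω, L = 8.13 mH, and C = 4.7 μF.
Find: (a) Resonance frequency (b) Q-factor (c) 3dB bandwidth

Step 1 — Resonance: ω₀ = 1/√(LC) = 1/√(0.00813·4.7e-06) = 5116 rad/s.
Step 2 — f₀ = ω₀/(2π) = 814.2 Hz.
Step 3 — Parallel Q: Q = R/(ω₀L) = 46.6/(5116·0.00813) = 1.12.
Step 4 — Bandwidth: Δω = ω₀/Q = 4566 rad/s; BW = Δω/(2π) = 726.7 Hz.

(a) f₀ = 814.2 Hz  (b) Q = 1.12  (c) BW = 726.7 Hz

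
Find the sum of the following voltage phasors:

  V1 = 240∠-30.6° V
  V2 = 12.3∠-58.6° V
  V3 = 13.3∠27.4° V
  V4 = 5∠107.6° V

Step 1 — Convert each phasor to rectangular form:
  V1 = 240·(cos(-30.6°) + j·sin(-30.6°)) = 206.6 - j122.2 V
  V2 = 12.3·(cos(-58.6°) + j·sin(-58.6°)) = 6.408 - j10.5 V
  V3 = 13.3·(cos(27.4°) + j·sin(27.4°)) = 11.81 + j6.121 V
  V4 = 5·(cos(107.6°) + j·sin(107.6°)) = -1.512 + j4.766 V
Step 2 — Sum components: V_total = 223.3 - j121.8 V.
Step 3 — Convert to polar: |V_total| = 254.3 V, ∠V_total = -28.6°.

V_total = 254.3∠-28.6° V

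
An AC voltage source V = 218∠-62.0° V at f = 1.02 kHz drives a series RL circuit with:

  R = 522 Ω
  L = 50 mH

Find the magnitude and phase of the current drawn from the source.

Step 1 — Angular frequency: ω = 2π·f = 2π·1020 = 6409 rad/s.
Step 2 — Component impedances:
  R: Z = R = 522 Ω
  L: Z = jωL = j·6409·0.05 = 0 + j320.4 Ω
Step 3 — Series combination: Z_total = R + L = 522 + j320.4 Ω = 612.5∠31.5° Ω.
Step 4 — Source phasor: V = 218∠-62.0° V = 102.3 - j192.5 V.
Step 5 — Ohm's law: I = V / Z_total = (102.3 - j192.5) / (522 + j320.4) = -0.02201 - j0.3552 A.
Step 6 — Convert to polar: |I| = 0.3559 A, ∠I = -93.5°.

I = 0.3559∠-93.5° A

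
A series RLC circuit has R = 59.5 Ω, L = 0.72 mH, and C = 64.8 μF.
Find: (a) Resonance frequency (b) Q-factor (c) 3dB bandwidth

Step 1 — Resonance condition Im(Z)=0 gives ω₀ = 1/√(LC).
Step 2 — ω₀ = 1/√(0.00072·6.48e-05) = 4630 rad/s.
Step 3 — f₀ = ω₀/(2π) = 736.8 Hz.
Step 4 — Series Q: Q = ω₀L/R = 4630·0.00072/59.5 = 0.05602.
Step 5 — 3dB bandwidth: Δω = ω₀/Q = 8.264e+04 rad/s; BW = Δω/(2π) = 1.315e+04 Hz.

(a) f₀ = 736.8 Hz  (b) Q = 0.05602  (c) BW = 1.315e+04 Hz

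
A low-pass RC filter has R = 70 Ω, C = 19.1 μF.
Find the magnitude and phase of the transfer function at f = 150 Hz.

Step 1 — Angular frequency: ω = 2π·150 = 942.5 rad/s.
Step 2 — Transfer function: H(jω) = 1/(1 + jωRC).
Step 3 — Denominator: 1 + jωRC = 1 + j·942.5·70·1.91e-05 = 1 + j1.26.
Step 4 — H = 0.3864 - j0.4869.
Step 5 — Magnitude: |H| = 0.6216 (-4.1 dB); phase: φ = -51.6°.

|H| = 0.6216 (-4.1 dB), φ = -51.6°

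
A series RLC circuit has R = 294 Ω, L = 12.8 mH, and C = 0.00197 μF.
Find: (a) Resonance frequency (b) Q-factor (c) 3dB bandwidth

Step 1 — Resonance condition Im(Z)=0 gives ω₀ = 1/√(LC).
Step 2 — ω₀ = 1/√(0.0128·1.97e-09) = 1.991e+05 rad/s.
Step 3 — f₀ = ω₀/(2π) = 3.169e+04 Hz.
Step 4 — Series Q: Q = ω₀L/R = 1.991e+05·0.0128/294 = 8.67.
Step 5 — 3dB bandwidth: Δω = ω₀/Q = 2.297e+04 rad/s; BW = Δω/(2π) = 3656 Hz.

(a) f₀ = 3.169e+04 Hz  (b) Q = 8.67  (c) BW = 3656 Hz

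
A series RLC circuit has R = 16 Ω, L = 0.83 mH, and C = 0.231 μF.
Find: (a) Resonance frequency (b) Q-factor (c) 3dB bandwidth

Step 1 — Resonance condition Im(Z)=0 gives ω₀ = 1/√(LC).
Step 2 — ω₀ = 1/√(0.00083·2.31e-07) = 7.222e+04 rad/s.
Step 3 — f₀ = ω₀/(2π) = 1.149e+04 Hz.
Step 4 — Series Q: Q = ω₀L/R = 7.222e+04·0.00083/16 = 3.746.
Step 5 — 3dB bandwidth: Δω = ω₀/Q = 1.928e+04 rad/s; BW = Δω/(2π) = 3068 Hz.

(a) f₀ = 1.149e+04 Hz  (b) Q = 3.746  (c) BW = 3068 Hz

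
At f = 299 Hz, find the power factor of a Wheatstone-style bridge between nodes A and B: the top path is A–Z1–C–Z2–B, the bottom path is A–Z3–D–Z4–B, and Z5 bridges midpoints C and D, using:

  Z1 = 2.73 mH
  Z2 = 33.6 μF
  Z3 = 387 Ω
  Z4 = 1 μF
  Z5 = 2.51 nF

Step 1 — Angular frequency: ω = 2π·f = 2π·299 = 1879 rad/s.
Step 2 — Component impedances:
  Z1: Z = jωL = j·1879·0.00273 = 0 + j5.129 Ω
  Z2: Z = 1/(jωC) = -j/(ω·C) = 0 - j15.84 Ω
  Z3: Z = R = 387 Ω
  Z4: Z = 1/(jωC) = -j/(ω·C) = 0 - j532.3 Ω
  Z5: Z = 1/(jωC) = -j/(ω·C) = 0 - j2.121e+05 Ω
Step 3 — Bridge requires nodal analysis (the Z5 bridge couples midpoints C and D, so the two paths cannot be reduced to a simple series/parallel combination). Setting node B to ground and injecting 1 A at node A, the 3-node admittance system at A, C, D solves to V_A = Z_AB = 0.09948 - j10.57 Ω = 10.57∠-89.5° Ω.
Step 4 — Power factor: PF = cos(φ) = Re(Z)/|Z| = 0.099481/10.573 = 0.009409.
Step 5 — Type: Im(Z) = -10.57 ⇒ leading (phase φ = -89.5°).

PF = 0.009409 (leading, φ = -89.5°)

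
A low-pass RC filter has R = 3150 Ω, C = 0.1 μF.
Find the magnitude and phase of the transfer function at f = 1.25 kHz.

Step 1 — Angular frequency: ω = 2π·1250 = 7854 rad/s.
Step 2 — Transfer function: H(jω) = 1/(1 + jωRC).
Step 3 — Denominator: 1 + jωRC = 1 + j·7854·3150·1e-07 = 1 + j2.474.
Step 4 — H = 0.1404 - j0.3474.
Step 5 — Magnitude: |H| = 0.3747 (-8.5 dB); phase: φ = -68.0°.

|H| = 0.3747 (-8.5 dB), φ = -68.0°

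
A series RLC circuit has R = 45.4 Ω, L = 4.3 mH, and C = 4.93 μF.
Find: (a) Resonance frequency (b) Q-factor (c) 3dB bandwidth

Step 1 — Resonance condition Im(Z)=0 gives ω₀ = 1/√(LC).
Step 2 — ω₀ = 1/√(0.0043·4.93e-06) = 6868 rad/s.
Step 3 — f₀ = ω₀/(2π) = 1093 Hz.
Step 4 — Series Q: Q = ω₀L/R = 6868·0.0043/45.4 = 0.6505.
Step 5 — 3dB bandwidth: Δω = ω₀/Q = 1.056e+04 rad/s; BW = Δω/(2π) = 1680 Hz.

(a) f₀ = 1093 Hz  (b) Q = 0.6505  (c) BW = 1680 Hz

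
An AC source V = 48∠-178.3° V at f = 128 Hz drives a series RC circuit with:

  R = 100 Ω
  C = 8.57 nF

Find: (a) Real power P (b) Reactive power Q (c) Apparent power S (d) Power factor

Step 1 — Angular frequency: ω = 2π·f = 2π·128 = 804.2 rad/s.
Step 2 — Component impedances:
  R: Z = R = 100 Ω
  C: Z = 1/(jωC) = -j/(ω·C) = 0 - j1.451e+05 Ω
Step 3 — Series combination: Z_total = R + C = 100 - j1.451e+05 Ω = 1.451e+05∠-90.0° Ω.
Step 4 — Source phasor: V = 48∠-178.3° V = -47.98 - j1.424 V.
Step 5 — Current: I = V / Z = 9.587e-06 - j0.0003307 A = 0.0003308∠-88.3° A.
Step 6 — Complex power: S = V·I* = 1.095e-05 - j0.01588 VA.
Step 7 — Real power: P = Re(S) = 1.095e-05 W.
Step 8 — Reactive power: Q = Im(S) = -0.01588 VAR.
Step 9 — Apparent power: |S| = 0.01588 VA.
Step 10 — Power factor: PF = P/|S| = 0.0006892 (leading).

(a) P = 1.095e-05 W  (b) Q = -0.01588 VAR  (c) S = 0.01588 VA  (d) PF = 0.0006892 (leading)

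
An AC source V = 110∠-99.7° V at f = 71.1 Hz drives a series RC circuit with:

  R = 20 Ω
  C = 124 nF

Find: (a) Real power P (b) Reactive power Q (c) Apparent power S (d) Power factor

Step 1 — Angular frequency: ω = 2π·f = 2π·71.1 = 446.7 rad/s.
Step 2 — Component impedances:
  R: Z = R = 20 Ω
  C: Z = 1/(jωC) = -j/(ω·C) = 0 - j1.805e+04 Ω
Step 3 — Series combination: Z_total = R + C = 20 - j1.805e+04 Ω = 1.805e+04∠-89.9° Ω.
Step 4 — Source phasor: V = 110∠-99.7° V = -18.53 - j108.4 V.
Step 5 — Current: I = V / Z = 0.006005 - j0.001033 A = 0.006093∠-9.8° A.
Step 6 — Complex power: S = V·I* = 0.0007426 - j0.6703 VA.
Step 7 — Real power: P = Re(S) = 0.0007426 W.
Step 8 — Reactive power: Q = Im(S) = -0.6703 VAR.
Step 9 — Apparent power: |S| = 0.6703 VA.
Step 10 — Power factor: PF = P/|S| = 0.001108 (leading).

(a) P = 0.0007426 W  (b) Q = -0.6703 VAR  (c) S = 0.6703 VA  (d) PF = 0.001108 (leading)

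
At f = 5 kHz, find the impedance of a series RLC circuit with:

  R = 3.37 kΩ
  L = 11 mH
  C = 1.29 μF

Step 1 — Angular frequency: ω = 2π·f = 2π·5000 = 3.142e+04 rad/s.
Step 2 — Component impedances:
  R: Z = R = 3370 Ω
  L: Z = jωL = j·3.142e+04·0.011 = 0 + j345.6 Ω
  C: Z = 1/(jωC) = -j/(ω·C) = 0 - j24.68 Ω
Step 3 — Series combination: Z_total = R + L + C = 3370 + j320.9 Ω = 3385∠5.4° Ω.

Z = 3370 + j320.9 Ω = 3385∠5.4° Ω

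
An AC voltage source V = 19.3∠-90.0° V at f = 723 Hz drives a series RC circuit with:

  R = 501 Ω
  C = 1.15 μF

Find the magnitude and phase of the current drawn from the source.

Step 1 — Angular frequency: ω = 2π·f = 2π·723 = 4543 rad/s.
Step 2 — Component impedances:
  R: Z = R = 501 Ω
  C: Z = 1/(jωC) = -j/(ω·C) = 0 - j191.4 Ω
Step 3 — Series combination: Z_total = R + C = 501 - j191.4 Ω = 536.3∠-20.9° Ω.
Step 4 — Source phasor: V = 19.3∠-90.0° V = 0 - j19.3 V.
Step 5 — Ohm's law: I = V / Z_total = (0 - j19.3) / (501 - j191.4) = 0.01284 - j0.03362 A.
Step 6 — Convert to polar: |I| = 0.03599 A, ∠I = -69.1°.

I = 0.03599∠-69.1° A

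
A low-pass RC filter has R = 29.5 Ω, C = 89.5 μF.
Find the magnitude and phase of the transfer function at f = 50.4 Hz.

Step 1 — Angular frequency: ω = 2π·50.4 = 316.7 rad/s.
Step 2 — Transfer function: H(jω) = 1/(1 + jωRC).
Step 3 — Denominator: 1 + jωRC = 1 + j·316.7·29.5·8.95e-05 = 1 + j0.8361.
Step 4 — H = 0.5886 - j0.4921.
Step 5 — Magnitude: |H| = 0.7672 (-2.3 dB); phase: φ = -39.9°.

|H| = 0.7672 (-2.3 dB), φ = -39.9°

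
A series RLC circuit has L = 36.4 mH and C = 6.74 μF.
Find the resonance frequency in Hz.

Step 1 — Resonance condition Im(Z)=0 gives ω₀ = 1/√(LC).
Step 2 — ω₀ = 1/√(0.0364·6.74e-06) = 2019 rad/s.
Step 3 — f₀ = ω₀/(2π) = 321.3 Hz.

f₀ = 321.3 Hz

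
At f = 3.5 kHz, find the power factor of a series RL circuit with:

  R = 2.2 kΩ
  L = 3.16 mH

Step 1 — Angular frequency: ω = 2π·f = 2π·3500 = 2.199e+04 rad/s.
Step 2 — Component impedances:
  R: Z = R = 2200 Ω
  L: Z = jωL = j·2.199e+04·0.00316 = 0 + j69.49 Ω
Step 3 — Series combination: Z_total = R + L = 2200 + j69.49 Ω = 2201∠1.8° Ω.
Step 4 — Power factor: PF = cos(φ) = Re(Z)/|Z| = 2200/2201 = 0.9995.
Step 5 — Type: Im(Z) = 69.49 ⇒ lagging (phase φ = 1.8°).

PF = 0.9995 (lagging, φ = 1.8°)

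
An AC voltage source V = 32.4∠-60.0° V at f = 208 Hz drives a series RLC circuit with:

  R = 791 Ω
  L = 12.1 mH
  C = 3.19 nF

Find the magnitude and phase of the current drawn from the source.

Step 1 — Angular frequency: ω = 2π·f = 2π·208 = 1307 rad/s.
Step 2 — Component impedances:
  R: Z = R = 791 Ω
  L: Z = jωL = j·1307·0.0121 = 0 + j15.81 Ω
  C: Z = 1/(jωC) = -j/(ω·C) = 0 - j2.399e+05 Ω
Step 3 — Series combination: Z_total = R + L + C = 791 - j2.398e+05 Ω = 2.399e+05∠-89.8° Ω.
Step 4 — Source phasor: V = 32.4∠-60.0° V = 16.2 - j28.06 V.
Step 5 — Ohm's law: I = V / Z_total = (16.2 - j28.06) / (791 - j2.398e+05) = 0.0001172 + j6.716e-05 A.
Step 6 — Convert to polar: |I| = 0.0001351 A, ∠I = 29.8°.

I = 0.0001351∠29.8° A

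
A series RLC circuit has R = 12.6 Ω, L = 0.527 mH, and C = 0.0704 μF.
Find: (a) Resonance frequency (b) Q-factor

Step 1 — Resonance condition Im(Z)=0 gives ω₀ = 1/√(LC).
Step 2 — ω₀ = 1/√(0.000527·7.04e-08) = 1.642e+05 rad/s.
Step 3 — f₀ = ω₀/(2π) = 2.613e+04 Hz.
Step 4 — Series Q: Q = ω₀L/R = 1.642e+05·0.000527/12.6 = 6.867.

(a) f₀ = 2.613e+04 Hz  (b) Q = 6.867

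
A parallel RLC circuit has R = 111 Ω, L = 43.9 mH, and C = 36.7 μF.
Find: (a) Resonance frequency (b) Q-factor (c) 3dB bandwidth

Step 1 — Resonance: ω₀ = 1/√(LC) = 1/√(0.0439·3.67e-05) = 787.8 rad/s.
Step 2 — f₀ = ω₀/(2π) = 125.4 Hz.
Step 3 — Parallel Q: Q = R/(ω₀L) = 111/(787.8·0.0439) = 3.209.
Step 4 — Bandwidth: Δω = ω₀/Q = 245.5 rad/s; BW = Δω/(2π) = 39.07 Hz.

(a) f₀ = 125.4 Hz  (b) Q = 3.209  (c) BW = 39.07 Hz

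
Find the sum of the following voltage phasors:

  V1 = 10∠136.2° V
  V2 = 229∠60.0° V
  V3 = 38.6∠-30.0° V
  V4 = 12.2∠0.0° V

Step 1 — Convert each phasor to rectangular form:
  V1 = 10·(cos(136.2°) + j·sin(136.2°)) = -7.218 + j6.921 V
  V2 = 229·(cos(60.0°) + j·sin(60.0°)) = 114.5 + j198.3 V
  V3 = 38.6·(cos(-30.0°) + j·sin(-30.0°)) = 33.43 - j19.3 V
  V4 = 12.2·(cos(0.0°) + j·sin(0.0°)) = 12.2 V
Step 2 — Sum components: V_total = 152.9 + j185.9 V.
Step 3 — Convert to polar: |V_total| = 240.7 V, ∠V_total = 50.6°.

V_total = 240.7∠50.6° V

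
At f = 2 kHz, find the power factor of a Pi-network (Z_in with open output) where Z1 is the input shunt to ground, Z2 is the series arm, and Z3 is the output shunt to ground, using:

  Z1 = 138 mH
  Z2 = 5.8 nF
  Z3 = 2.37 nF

Step 1 — Angular frequency: ω = 2π·f = 2π·2000 = 1.257e+04 rad/s.
Step 2 — Component impedances:
  Z1: Z = jωL = j·1.257e+04·0.138 = 0 + j1734 Ω
  Z2: Z = 1/(jωC) = -j/(ω·C) = 0 - j1.372e+04 Ω
  Z3: Z = 1/(jωC) = -j/(ω·C) = 0 - j3.358e+04 Ω
Step 3 — With open output, the series arm Z2 and the output shunt Z3 appear in series to ground: Z2 + Z3 = 0 - j4.73e+04 Ω.
Step 4 — Parallel with input shunt Z1: Z_in = Z1 || (Z2 + Z3) = 0 + j1800 Ω = 1800∠90.0° Ω.
Step 5 — Power factor: PF = cos(φ) = Re(Z)/|Z| = -0/1800 = -0.
Step 6 — Type: Im(Z) = 1800 ⇒ lagging (phase φ = 90.0°).

PF = -0 (lagging, φ = 90.0°)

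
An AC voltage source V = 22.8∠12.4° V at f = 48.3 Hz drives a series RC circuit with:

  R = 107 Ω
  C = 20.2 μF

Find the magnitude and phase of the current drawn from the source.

Step 1 — Angular frequency: ω = 2π·f = 2π·48.3 = 303.5 rad/s.
Step 2 — Component impedances:
  R: Z = R = 107 Ω
  C: Z = 1/(jωC) = -j/(ω·C) = 0 - j163.1 Ω
Step 3 — Series combination: Z_total = R + C = 107 - j163.1 Ω = 195.1∠-56.7° Ω.
Step 4 — Source phasor: V = 22.8∠12.4° V = 22.27 + j4.896 V.
Step 5 — Ohm's law: I = V / Z_total = (22.27 + j4.896) / (107 - j163.1) = 0.04162 + j0.1092 A.
Step 6 — Convert to polar: |I| = 0.1169 A, ∠I = 69.1°.

I = 0.1169∠69.1° A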